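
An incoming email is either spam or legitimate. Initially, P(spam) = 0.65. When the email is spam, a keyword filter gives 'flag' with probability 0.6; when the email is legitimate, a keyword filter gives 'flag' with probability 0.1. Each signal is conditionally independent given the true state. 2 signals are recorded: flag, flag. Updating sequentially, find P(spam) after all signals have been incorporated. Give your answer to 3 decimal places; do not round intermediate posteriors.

Apply Bayes' rule sequentially, carrying P(spam) forward.
After 'flag': P(spam) = 0.6·0.6500 / (0.6·0.6500 + 0.1·0.3500) ≈ 0.9176
After 'flag': P(spam) = 0.6·0.9176 / (0.6·0.9176 + 0.1·0.0824) ≈ 0.9853

0.985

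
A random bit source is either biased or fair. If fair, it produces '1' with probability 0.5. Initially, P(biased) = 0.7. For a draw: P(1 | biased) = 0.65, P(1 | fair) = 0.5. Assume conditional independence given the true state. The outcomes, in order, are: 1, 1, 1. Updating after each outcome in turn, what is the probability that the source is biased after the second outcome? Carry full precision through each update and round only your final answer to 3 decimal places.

0.798

After '1': P(biased) = 0.65·0.7000 / (0.65·0.7000 + 0.5·0.3000) ≈ 0.7521
After '1': P(biased) = 0.65·0.7521 / (0.65·0.7521 + 0.5·0.2479) ≈ 0.7977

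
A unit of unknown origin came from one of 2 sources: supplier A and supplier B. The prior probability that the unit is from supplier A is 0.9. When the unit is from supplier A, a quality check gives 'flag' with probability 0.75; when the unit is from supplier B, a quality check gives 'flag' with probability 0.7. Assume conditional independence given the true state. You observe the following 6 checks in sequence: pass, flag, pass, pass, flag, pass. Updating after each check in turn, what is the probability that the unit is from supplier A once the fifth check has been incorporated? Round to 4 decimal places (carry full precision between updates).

After 'pass': P(supplier A) = 0.25·0.9000 / (0.25·0.9000 + 0.3·0.1000) ≈ 0.8824
After 'flag': P(supplier A) = 0.75·0.8824 / (0.75·0.8824 + 0.7·0.1176) ≈ 0.8893
After 'pass': P(supplier A) = 0.25·0.8893 / (0.25·0.8893 + 0.3·0.1107) ≈ 0.8701
After 'pass': P(supplier A) = 0.25·0.8701 / (0.25·0.8701 + 0.3·0.1299) ≈ 0.8480
After 'flag': P(supplier A) = 0.75·0.8480 / (0.75·0.8480 + 0.7·0.1520) ≈ 0.8567

0.8567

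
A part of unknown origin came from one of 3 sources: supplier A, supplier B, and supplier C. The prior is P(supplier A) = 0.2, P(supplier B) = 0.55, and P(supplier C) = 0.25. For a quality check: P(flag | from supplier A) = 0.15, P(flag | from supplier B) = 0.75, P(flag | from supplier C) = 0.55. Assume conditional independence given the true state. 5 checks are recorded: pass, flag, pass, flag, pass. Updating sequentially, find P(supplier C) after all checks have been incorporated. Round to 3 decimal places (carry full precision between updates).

After 'pass': normaliser = 0.85·0.2000 + 0.25·0.5500 + 0.45·0.2500; P(supplier A) ≈ 0.4048, P(supplier B) ≈ 0.3274, P(supplier C) ≈ 0.2679
After 'flag': normaliser = 0.15·0.4048 + 0.75·0.3274 + 0.55·0.2679; P(supplier A) ≈ 0.1339, P(supplier B) ≈ 0.5413, P(supplier C) ≈ 0.3248
After 'pass': normaliser = 0.85·0.1339 + 0.25·0.5413 + 0.45·0.3248; P(supplier A) ≈ 0.2878, P(supplier B) ≈ 0.3424, P(supplier C) ≈ 0.3698
After 'flag': normaliser = 0.15·0.2878 + 0.75·0.3424 + 0.55·0.3698; P(supplier A) ≈ 0.0858, P(supplier B) ≈ 0.5102, P(supplier C) ≈ 0.4041
After 'pass': normaliser = 0.85·0.0858 + 0.25·0.5102 + 0.45·0.4041; P(supplier A) ≈ 0.1907, P(supplier B) ≈ 0.3336, P(supplier C) ≈ 0.4756

0.476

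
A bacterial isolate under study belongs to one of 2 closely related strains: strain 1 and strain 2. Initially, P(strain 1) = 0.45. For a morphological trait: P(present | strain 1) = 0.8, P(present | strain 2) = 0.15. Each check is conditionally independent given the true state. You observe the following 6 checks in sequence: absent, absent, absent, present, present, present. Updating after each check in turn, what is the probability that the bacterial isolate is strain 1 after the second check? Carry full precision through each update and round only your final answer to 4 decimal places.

After 'absent': P(strain 1) = 0.2·0.4500 / (0.2·0.4500 + 0.85·0.5500) ≈ 0.1614
After 'absent': P(strain 1) = 0.2·0.1614 / (0.2·0.1614 + 0.85·0.8386) ≈ 0.0433

0.0433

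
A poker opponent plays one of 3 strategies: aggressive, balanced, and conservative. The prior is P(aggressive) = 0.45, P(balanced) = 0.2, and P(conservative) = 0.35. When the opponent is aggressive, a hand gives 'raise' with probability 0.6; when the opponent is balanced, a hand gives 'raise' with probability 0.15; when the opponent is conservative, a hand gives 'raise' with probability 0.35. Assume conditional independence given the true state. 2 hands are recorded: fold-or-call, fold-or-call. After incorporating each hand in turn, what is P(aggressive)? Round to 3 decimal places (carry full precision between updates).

0.198

Apply Bayes' rule sequentially, carrying P(aggressive) forward.
After 'fold-or-call': normaliser = 0.4·0.4500 + 0.85·0.2000 + 0.65·0.3500; P(aggressive) ≈ 0.3117, P(balanced) ≈ 0.2944, P(conservative) ≈ 0.3939
After 'fold-or-call': normaliser = 0.4·0.3117 + 0.85·0.2944 + 0.65·0.3939; P(aggressive) ≈ 0.1976, P(balanced) ≈ 0.3966, P(conservative) ≈ 0.4058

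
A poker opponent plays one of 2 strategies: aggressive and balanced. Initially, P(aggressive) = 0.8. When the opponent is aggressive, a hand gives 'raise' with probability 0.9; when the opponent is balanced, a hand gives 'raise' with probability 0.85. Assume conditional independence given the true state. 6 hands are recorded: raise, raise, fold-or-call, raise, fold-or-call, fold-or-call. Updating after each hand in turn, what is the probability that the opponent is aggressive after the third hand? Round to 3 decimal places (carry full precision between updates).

0.749

Each posterior becomes the prior for the next update.
After 'raise': P(aggressive) = 0.9·0.8000 / (0.9·0.8000 + 0.85·0.2000) ≈ 0.8090
After 'raise': P(aggressive) = 0.9·0.8090 / (0.9·0.8090 + 0.85·0.1910) ≈ 0.8177
After 'fold-or-call': P(aggressive) = 0.1·0.8177 / (0.1·0.8177 + 0.15·0.1823) ≈ 0.7493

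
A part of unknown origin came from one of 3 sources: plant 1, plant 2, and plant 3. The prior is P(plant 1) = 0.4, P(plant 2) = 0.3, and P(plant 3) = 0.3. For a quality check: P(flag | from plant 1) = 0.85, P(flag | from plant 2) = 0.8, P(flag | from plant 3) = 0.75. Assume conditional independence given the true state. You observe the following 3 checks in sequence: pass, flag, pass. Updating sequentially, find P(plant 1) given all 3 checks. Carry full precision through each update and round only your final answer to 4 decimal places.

After 'pass': normaliser = 0.15·0.4000 + 0.2·0.3000 + 0.25·0.3000; P(plant 1) ≈ 0.3077, P(plant 2) ≈ 0.3077, P(plant 3) ≈ 0.3846
After 'flag': normaliser = 0.85·0.3077 + 0.8·0.3077 + 0.75·0.3846; P(plant 1) ≈ 0.3285, P(plant 2) ≈ 0.3092, P(plant 3) ≈ 0.3623
After 'pass': normaliser = 0.15·0.3285 + 0.2·0.3092 + 0.25·0.3623; P(plant 1) ≈ 0.2443, P(plant 2) ≈ 0.3066, P(plant 3) ≈ 0.4491

0.2443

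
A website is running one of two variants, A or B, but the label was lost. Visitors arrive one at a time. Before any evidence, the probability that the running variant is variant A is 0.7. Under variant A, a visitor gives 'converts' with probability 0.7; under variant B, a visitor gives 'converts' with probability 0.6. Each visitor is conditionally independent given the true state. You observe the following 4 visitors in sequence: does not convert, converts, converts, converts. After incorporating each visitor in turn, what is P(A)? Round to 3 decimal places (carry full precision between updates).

After 'does not convert': P(A) = 0.3·0.7000 / (0.3·0.7000 + 0.4·0.3000) ≈ 0.6364
After 'converts': P(A) = 0.7·0.6364 / (0.7·0.6364 + 0.6·0.3636) ≈ 0.6712
After 'converts': P(A) = 0.7·0.6712 / (0.7·0.6712 + 0.6·0.3288) ≈ 0.7043
After 'converts': P(A) = 0.7·0.7043 / (0.7·0.7043 + 0.6·0.2957) ≈ 0.7354

0.735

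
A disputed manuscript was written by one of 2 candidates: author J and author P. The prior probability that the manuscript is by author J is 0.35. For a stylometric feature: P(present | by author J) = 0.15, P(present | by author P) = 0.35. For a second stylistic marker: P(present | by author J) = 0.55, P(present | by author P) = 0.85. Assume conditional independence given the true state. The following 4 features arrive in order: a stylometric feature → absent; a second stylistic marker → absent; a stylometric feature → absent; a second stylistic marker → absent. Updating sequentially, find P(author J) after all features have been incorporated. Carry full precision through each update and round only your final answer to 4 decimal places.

0.8923

After a stylometric feature='absent': P(author J) = 0.85·0.3500 / (0.85·0.3500 + 0.65·0.6500) ≈ 0.4132
After a second stylistic marker='absent': P(author J) = 0.45·0.4132 / (0.45·0.4132 + 0.15·0.5868) ≈ 0.6787
After a stylometric feature='absent': P(author J) = 0.85·0.6787 / (0.85·0.6787 + 0.65·0.3213) ≈ 0.7342
After a second stylistic marker='absent': P(author J) = 0.45·0.7342 / (0.45·0.7342 + 0.15·0.2658) ≈ 0.8923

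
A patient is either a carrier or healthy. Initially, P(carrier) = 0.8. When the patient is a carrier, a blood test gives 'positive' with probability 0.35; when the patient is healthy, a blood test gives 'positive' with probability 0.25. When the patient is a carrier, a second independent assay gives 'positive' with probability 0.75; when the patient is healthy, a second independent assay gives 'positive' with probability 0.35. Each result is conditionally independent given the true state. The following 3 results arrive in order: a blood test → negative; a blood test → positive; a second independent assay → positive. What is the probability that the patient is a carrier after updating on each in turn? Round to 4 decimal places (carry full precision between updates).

0.9123

Apply Bayes' rule sequentially, carrying P(carrier) forward.
After a blood test='negative': P(carrier) = 0.65·0.8000 / (0.65·0.8000 + 0.75·0.2000) ≈ 0.7761
After a blood test='positive': P(carrier) = 0.35·0.7761 / (0.35·0.7761 + 0.25·0.2239) ≈ 0.8292
After a second independent assay='positive': P(carrier) = 0.75·0.8292 / (0.75·0.8292 + 0.35·0.1708) ≈ 0.9123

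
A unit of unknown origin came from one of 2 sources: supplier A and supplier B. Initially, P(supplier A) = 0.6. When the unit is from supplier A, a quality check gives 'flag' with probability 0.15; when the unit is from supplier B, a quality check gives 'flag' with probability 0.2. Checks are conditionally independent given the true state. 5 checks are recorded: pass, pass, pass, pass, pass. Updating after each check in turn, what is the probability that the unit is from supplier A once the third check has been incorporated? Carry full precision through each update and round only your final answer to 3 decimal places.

0.643

After 'pass': P(supplier A) = 0.85·0.6000 / (0.85·0.6000 + 0.8·0.4000) ≈ 0.6145
After 'pass': P(supplier A) = 0.85·0.6145 / (0.85·0.6145 + 0.8·0.3855) ≈ 0.6287
After 'pass': P(supplier A) = 0.85·0.6287 / (0.85·0.6287 + 0.8·0.3713) ≈ 0.6428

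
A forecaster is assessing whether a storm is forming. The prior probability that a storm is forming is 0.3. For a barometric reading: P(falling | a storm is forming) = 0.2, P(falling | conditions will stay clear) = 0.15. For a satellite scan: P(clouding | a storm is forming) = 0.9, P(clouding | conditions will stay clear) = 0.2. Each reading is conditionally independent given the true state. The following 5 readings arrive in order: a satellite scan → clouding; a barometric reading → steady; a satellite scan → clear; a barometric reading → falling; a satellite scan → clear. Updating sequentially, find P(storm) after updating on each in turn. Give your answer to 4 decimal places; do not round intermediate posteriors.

0.0364

Each posterior becomes the prior for the next update.
After a satellite scan='clouding': P(storm) = 0.9·0.3000 / (0.9·0.3000 + 0.2·0.7000) ≈ 0.6585
After a barometric reading='steady': P(storm) = 0.8·0.6585 / (0.8·0.6585 + 0.85·0.3415) ≈ 0.6448
After a satellite scan='clear': P(storm) = 0.1·0.6448 / (0.1·0.6448 + 0.8·0.3552) ≈ 0.1849
After a barometric reading='falling': P(storm) = 0.2·0.1849 / (0.2·0.1849 + 0.15·0.8151) ≈ 0.2323
After a satellite scan='clear': P(storm) = 0.1·0.2323 / (0.1·0.2323 + 0.8·0.7677) ≈ 0.0364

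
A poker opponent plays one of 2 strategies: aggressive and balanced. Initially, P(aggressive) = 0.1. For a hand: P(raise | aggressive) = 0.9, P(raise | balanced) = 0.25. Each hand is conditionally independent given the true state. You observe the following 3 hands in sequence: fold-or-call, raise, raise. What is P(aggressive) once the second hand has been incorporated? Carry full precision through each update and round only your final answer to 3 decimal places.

0.051

After 'fold-or-call': P(aggressive) = 0.1·0.1000 / (0.1·0.1000 + 0.75·0.9000) ≈ 0.0146
After 'raise': P(aggressive) = 0.9·0.0146 / (0.9·0.0146 + 0.25·0.9854) ≈ 0.0506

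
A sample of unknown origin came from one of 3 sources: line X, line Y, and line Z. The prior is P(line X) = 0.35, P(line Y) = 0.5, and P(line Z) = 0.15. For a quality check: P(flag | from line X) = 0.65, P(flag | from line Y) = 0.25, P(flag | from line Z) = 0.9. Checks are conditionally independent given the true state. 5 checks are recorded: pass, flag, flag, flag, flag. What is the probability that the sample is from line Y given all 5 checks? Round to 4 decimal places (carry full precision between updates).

After 'pass': normaliser = 0.35·0.3500 + 0.75·0.5000 + 0.1·0.1500; P(line X) ≈ 0.2390, P(line Y) ≈ 0.7317, P(line Z) ≈ 0.0293
After 'flag': normaliser = 0.65·0.2390 + 0.25·0.7317 + 0.9·0.0293; P(line X) ≈ 0.4261, P(line Y) ≈ 0.5017, P(line Z) ≈ 0.0722
After 'flag': normaliser = 0.65·0.4261 + 0.25·0.5017 + 0.9·0.0722; P(line X) ≈ 0.5926, P(line Y) ≈ 0.2683, P(line Z) ≈ 0.1391
After 'flag': normaliser = 0.65·0.5926 + 0.25·0.2683 + 0.9·0.1391; P(line X) ≈ 0.6670, P(line Y) ≈ 0.1162, P(line Z) ≈ 0.2168
After 'flag': normaliser = 0.65·0.6670 + 0.25·0.1162 + 0.9·0.2168; P(line X) ≈ 0.6592, P(line Y) ≈ 0.0442, P(line Z) ≈ 0.2967

0.0442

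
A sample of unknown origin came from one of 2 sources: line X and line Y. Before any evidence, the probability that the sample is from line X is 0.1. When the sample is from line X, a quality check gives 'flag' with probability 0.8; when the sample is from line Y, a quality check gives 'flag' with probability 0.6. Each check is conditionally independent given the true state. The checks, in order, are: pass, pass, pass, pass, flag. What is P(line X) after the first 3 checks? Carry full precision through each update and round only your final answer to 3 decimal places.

After 'pass': P(line X) = 0.2·0.1000 / (0.2·0.1000 + 0.4·0.9000) ≈ 0.0526
After 'pass': P(line X) = 0.2·0.0526 / (0.2·0.0526 + 0.4·0.9474) ≈ 0.0270
After 'pass': P(line X) = 0.2·0.0270 / (0.2·0.0270 + 0.4·0.9730) ≈ 0.0137

0.014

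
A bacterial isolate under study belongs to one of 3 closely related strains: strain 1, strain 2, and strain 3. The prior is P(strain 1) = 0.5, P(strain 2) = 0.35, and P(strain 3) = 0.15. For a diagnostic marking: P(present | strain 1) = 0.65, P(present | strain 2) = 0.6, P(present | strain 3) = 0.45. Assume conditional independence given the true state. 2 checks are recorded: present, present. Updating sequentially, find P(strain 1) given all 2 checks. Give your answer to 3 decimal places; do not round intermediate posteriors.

After 'present': normaliser = 0.65·0.5000 + 0.6·0.3500 + 0.45·0.1500; P(strain 1) ≈ 0.5394, P(strain 2) ≈ 0.3485, P(strain 3) ≈ 0.1120
After 'present': normaliser = 0.65·0.5394 + 0.6·0.3485 + 0.45·0.1120; P(strain 1) ≈ 0.5746, P(strain 2) ≈ 0.3427, P(strain 3) ≈ 0.0826

0.575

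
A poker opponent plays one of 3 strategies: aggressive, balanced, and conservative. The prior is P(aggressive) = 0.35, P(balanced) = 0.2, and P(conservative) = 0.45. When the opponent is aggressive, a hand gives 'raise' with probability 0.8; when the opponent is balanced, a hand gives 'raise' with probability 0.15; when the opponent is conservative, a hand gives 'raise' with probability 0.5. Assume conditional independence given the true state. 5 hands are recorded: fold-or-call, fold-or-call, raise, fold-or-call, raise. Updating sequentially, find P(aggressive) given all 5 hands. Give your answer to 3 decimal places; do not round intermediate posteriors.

Each posterior becomes the prior for the next update.
After 'fold-or-call': normaliser = 0.2·0.3500 + 0.85·0.2000 + 0.5·0.4500; P(aggressive) ≈ 0.1505, P(balanced) ≈ 0.3656, P(conservative) ≈ 0.4839
After 'fold-or-call': normaliser = 0.2·0.1505 + 0.85·0.3656 + 0.5·0.4839; P(aggressive) ≈ 0.0517, P(balanced) ≈ 0.5332, P(conservative) ≈ 0.4151
After 'raise': normaliser = 0.8·0.0517 + 0.15·0.5332 + 0.5·0.4151; P(aggressive) ≈ 0.1257, P(balanced) ≈ 0.2432, P(conservative) ≈ 0.6311
After 'fold-or-call': normaliser = 0.2·0.1257 + 0.85·0.2432 + 0.5·0.6311; P(aggressive) ≈ 0.0459, P(balanced) ≈ 0.3776, P(conservative) ≈ 0.5765
After 'raise': normaliser = 0.8·0.0459 + 0.15·0.3776 + 0.5·0.5765; P(aggressive) ≈ 0.0963, P(balanced) ≈ 0.1484, P(conservative) ≈ 0.7553

0.096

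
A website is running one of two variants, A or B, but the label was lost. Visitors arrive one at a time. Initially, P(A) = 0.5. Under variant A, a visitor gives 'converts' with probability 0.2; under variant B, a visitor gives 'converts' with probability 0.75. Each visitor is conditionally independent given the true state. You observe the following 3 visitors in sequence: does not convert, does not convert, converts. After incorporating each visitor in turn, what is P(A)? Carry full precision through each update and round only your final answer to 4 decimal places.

After 'does not convert': P(A) = 0.8·0.5000 / (0.8·0.5000 + 0.25·0.5000) ≈ 0.7619
After 'does not convert': P(A) = 0.8·0.7619 / (0.8·0.7619 + 0.25·0.2381) ≈ 0.9110
After 'converts': P(A) = 0.2·0.9110 / (0.2·0.9110 + 0.75·0.0890) ≈ 0.7320

0.7320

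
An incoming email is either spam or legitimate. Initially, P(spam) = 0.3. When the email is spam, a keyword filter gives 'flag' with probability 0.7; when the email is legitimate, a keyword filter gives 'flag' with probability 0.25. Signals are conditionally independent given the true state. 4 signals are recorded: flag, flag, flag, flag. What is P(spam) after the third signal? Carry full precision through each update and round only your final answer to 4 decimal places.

0.9039

Each posterior becomes the prior for the next update.
After 'flag': P(spam) = 0.7·0.3000 / (0.7·0.3000 + 0.25·0.7000) ≈ 0.5455
After 'flag': P(spam) = 0.7·0.5455 / (0.7·0.5455 + 0.25·0.4545) ≈ 0.7706
After 'flag': P(spam) = 0.7·0.7706 / (0.7·0.7706 + 0.25·0.2294) ≈ 0.9039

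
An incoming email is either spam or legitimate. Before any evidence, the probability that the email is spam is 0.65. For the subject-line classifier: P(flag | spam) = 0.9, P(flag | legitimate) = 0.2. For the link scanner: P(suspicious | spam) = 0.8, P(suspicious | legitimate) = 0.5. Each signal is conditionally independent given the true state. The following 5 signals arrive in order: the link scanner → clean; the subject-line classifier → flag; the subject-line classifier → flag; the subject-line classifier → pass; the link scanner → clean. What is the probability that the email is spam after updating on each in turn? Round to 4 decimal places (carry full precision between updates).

Apply Bayes' rule sequentially, carrying P(spam) forward.
After the link scanner='clean': P(spam) = 0.2·0.6500 / (0.2·0.6500 + 0.5·0.3500) ≈ 0.4262
After the subject-line classifier='flag': P(spam) = 0.9·0.4262 / (0.9·0.4262 + 0.2·0.5738) ≈ 0.7697
After the subject-line classifier='flag': P(spam) = 0.9·0.7697 / (0.9·0.7697 + 0.2·0.2303) ≈ 0.9377
After the subject-line classifier='pass': P(spam) = 0.1·0.9377 / (0.1·0.9377 + 0.8·0.0623) ≈ 0.6528
After the link scanner='clean': P(spam) = 0.2·0.6528 / (0.2·0.6528 + 0.5·0.3472) ≈ 0.4293

0.4293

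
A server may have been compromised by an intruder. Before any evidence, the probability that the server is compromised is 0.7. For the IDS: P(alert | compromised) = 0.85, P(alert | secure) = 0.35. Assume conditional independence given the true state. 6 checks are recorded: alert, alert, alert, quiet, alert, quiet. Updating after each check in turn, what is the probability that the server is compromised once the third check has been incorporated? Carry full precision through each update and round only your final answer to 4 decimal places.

0.9709

After 'alert': P(compromised) = 0.85·0.7000 / (0.85·0.7000 + 0.35·0.3000) ≈ 0.8500
After 'alert': P(compromised) = 0.85·0.8500 / (0.85·0.8500 + 0.35·0.1500) ≈ 0.9323
After 'alert': P(compromised) = 0.85·0.9323 / (0.85·0.9323 + 0.35·0.0677) ≈ 0.9709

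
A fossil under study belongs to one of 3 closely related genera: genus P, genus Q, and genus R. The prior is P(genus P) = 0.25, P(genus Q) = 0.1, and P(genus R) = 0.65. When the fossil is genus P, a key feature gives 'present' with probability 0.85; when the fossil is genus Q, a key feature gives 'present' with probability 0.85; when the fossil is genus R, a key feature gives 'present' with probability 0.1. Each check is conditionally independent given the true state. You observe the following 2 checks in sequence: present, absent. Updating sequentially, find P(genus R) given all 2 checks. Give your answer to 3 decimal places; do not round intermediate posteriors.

0.567

Each posterior becomes the prior for the next update.
After 'present': normaliser = 0.85·0.2500 + 0.85·0.1000 + 0.1·0.6500; P(genus P) ≈ 0.5862, P(genus Q) ≈ 0.2345, P(genus R) ≈ 0.1793
After 'absent': normaliser = 0.15·0.5862 + 0.15·0.2345 + 0.9·0.1793; P(genus P) ≈ 0.3091, P(genus Q) ≈ 0.1236, P(genus R) ≈ 0.5673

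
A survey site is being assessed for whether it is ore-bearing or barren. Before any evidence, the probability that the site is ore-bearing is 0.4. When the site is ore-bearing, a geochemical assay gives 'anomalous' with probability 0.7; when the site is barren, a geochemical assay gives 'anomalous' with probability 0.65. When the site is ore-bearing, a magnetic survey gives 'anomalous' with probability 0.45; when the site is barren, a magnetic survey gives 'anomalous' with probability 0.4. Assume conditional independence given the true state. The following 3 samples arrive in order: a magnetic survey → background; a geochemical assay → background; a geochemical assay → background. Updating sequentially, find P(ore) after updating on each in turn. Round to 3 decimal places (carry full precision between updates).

After a magnetic survey='background': P(ore) = 0.55·0.4000 / (0.55·0.4000 + 0.6·0.6000) ≈ 0.3793
After a geochemical assay='background': P(ore) = 0.3·0.3793 / (0.3·0.3793 + 0.35·0.6207) ≈ 0.3438
After a geochemical assay='background': P(ore) = 0.3·0.3438 / (0.3·0.3438 + 0.35·0.6562) ≈ 0.3099

0.310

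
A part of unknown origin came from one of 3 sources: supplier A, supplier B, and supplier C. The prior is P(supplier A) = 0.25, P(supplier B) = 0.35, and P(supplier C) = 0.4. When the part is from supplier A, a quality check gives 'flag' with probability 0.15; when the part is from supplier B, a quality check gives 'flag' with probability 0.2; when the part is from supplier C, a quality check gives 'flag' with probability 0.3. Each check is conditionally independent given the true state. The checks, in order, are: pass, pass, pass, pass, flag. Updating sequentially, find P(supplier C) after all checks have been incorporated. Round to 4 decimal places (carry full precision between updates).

0.3739

After 'pass': normaliser = 0.85·0.2500 + 0.8·0.3500 + 0.7·0.4000; P(supplier A) ≈ 0.2751, P(supplier B) ≈ 0.3625, P(supplier C) ≈ 0.3625
After 'pass': normaliser = 0.85·0.2751 + 0.8·0.3625 + 0.7·0.3625; P(supplier A) ≈ 0.3007, P(supplier B) ≈ 0.3729, P(supplier C) ≈ 0.3263
After 'pass': normaliser = 0.85·0.3007 + 0.8·0.3729 + 0.7·0.3263; P(supplier A) ≈ 0.3267, P(supplier B) ≈ 0.3813, P(supplier C) ≈ 0.2920
After 'pass': normaliser = 0.85·0.3267 + 0.8·0.3813 + 0.7·0.2920; P(supplier A) ≈ 0.3528, P(supplier B) ≈ 0.3876, P(supplier C) ≈ 0.2596
After 'flag': normaliser = 0.15·0.3528 + 0.2·0.3876 + 0.3·0.2596; P(supplier A) ≈ 0.2540, P(supplier B) ≈ 0.3721, P(supplier C) ≈ 0.3739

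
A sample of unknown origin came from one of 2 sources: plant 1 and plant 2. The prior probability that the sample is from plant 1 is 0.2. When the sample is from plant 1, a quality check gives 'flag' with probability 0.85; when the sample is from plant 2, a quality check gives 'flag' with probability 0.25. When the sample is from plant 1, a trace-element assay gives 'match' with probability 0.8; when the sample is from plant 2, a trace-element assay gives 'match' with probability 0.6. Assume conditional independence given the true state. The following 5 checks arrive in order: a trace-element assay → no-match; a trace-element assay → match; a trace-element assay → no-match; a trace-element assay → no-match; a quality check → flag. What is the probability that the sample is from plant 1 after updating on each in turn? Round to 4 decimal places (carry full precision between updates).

Each posterior becomes the prior for the next update.
After a trace-element assay='no-match': P(plant 1) = 0.2·0.2000 / (0.2·0.2000 + 0.4·0.8000) ≈ 0.1111
After a trace-element assay='match': P(plant 1) = 0.8·0.1111 / (0.8·0.1111 + 0.6·0.8889) ≈ 0.1429
After a trace-element assay='no-match': P(plant 1) = 0.2·0.1429 / (0.2·0.1429 + 0.4·0.8571) ≈ 0.0769
After a trace-element assay='no-match': P(plant 1) = 0.2·0.0769 / (0.2·0.0769 + 0.4·0.9231) ≈ 0.0400
After a quality check='flag': P(plant 1) = 0.85·0.0400 / (0.85·0.0400 + 0.25·0.9600) ≈ 0.1241

0.1241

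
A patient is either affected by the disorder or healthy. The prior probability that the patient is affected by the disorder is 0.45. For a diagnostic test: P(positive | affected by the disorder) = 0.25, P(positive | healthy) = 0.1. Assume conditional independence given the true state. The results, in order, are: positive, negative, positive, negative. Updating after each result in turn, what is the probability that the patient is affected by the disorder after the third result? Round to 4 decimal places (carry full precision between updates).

0.8099

After 'positive': P(affected) = 0.25·0.4500 / (0.25·0.4500 + 0.1·0.5500) ≈ 0.6716
After 'negative': P(affected) = 0.75·0.6716 / (0.75·0.6716 + 0.9·0.3284) ≈ 0.6303
After 'positive': P(affected) = 0.25·0.6303 / (0.25·0.6303 + 0.1·0.3697) ≈ 0.8099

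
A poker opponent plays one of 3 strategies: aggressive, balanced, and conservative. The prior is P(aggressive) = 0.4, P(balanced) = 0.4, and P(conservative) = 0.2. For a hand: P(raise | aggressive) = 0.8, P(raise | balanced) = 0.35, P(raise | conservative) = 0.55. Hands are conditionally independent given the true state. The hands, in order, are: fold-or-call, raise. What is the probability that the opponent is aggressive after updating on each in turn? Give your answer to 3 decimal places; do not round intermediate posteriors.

After 'fold-or-call': normaliser = 0.2·0.4000 + 0.65·0.4000 + 0.45·0.2000; P(aggressive) ≈ 0.1860, P(balanced) ≈ 0.6047, P(conservative) ≈ 0.2093
After 'raise': normaliser = 0.8·0.1860 + 0.35·0.6047 + 0.55·0.2093; P(aggressive) ≈ 0.3130, P(balanced) ≈ 0.4450, P(conservative) ≈ 0.2421

0.313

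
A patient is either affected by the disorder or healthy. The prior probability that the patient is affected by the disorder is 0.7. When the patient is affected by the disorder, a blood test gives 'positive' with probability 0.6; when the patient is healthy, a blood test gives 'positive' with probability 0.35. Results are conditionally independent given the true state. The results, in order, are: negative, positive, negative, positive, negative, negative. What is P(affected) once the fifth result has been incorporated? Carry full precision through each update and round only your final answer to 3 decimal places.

0.615

After 'negative': P(affected) = 0.4·0.7000 / (0.4·0.7000 + 0.65·0.3000) ≈ 0.5895
After 'positive': P(affected) = 0.6·0.5895 / (0.6·0.5895 + 0.35·0.4105) ≈ 0.7111
After 'negative': P(affected) = 0.4·0.7111 / (0.4·0.7111 + 0.65·0.2889) ≈ 0.6024
After 'positive': P(affected) = 0.6·0.6024 / (0.6·0.6024 + 0.35·0.3976) ≈ 0.7220
After 'negative': P(affected) = 0.4·0.7220 / (0.4·0.7220 + 0.65·0.2780) ≈ 0.6151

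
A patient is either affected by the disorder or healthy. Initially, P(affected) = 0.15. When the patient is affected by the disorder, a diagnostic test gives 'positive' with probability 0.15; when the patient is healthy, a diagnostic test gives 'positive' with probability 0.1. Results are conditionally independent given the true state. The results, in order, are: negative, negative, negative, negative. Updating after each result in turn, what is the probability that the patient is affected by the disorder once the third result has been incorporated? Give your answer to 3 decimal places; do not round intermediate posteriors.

0.129

After 'negative': P(affected) = 0.85·0.1500 / (0.85·0.1500 + 0.9·0.8500) ≈ 0.1429
After 'negative': P(affected) = 0.85·0.1429 / (0.85·0.1429 + 0.9·0.8571) ≈ 0.1360
After 'negative': P(affected) = 0.85·0.1360 / (0.85·0.1360 + 0.9·0.8640) ≈ 0.1294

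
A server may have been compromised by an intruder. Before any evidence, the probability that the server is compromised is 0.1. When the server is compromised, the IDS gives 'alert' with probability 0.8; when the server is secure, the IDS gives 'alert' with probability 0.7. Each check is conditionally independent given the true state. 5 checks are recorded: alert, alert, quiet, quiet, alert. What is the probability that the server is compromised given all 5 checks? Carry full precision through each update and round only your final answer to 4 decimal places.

0.0687

After 'alert': P(compromised) = 0.8·0.1000 / (0.8·0.1000 + 0.7·0.9000) ≈ 0.1127
After 'alert': P(compromised) = 0.8·0.1127 / (0.8·0.1127 + 0.7·0.8873) ≈ 0.1267
After 'quiet': P(compromised) = 0.2·0.1267 / (0.2·0.1267 + 0.3·0.8733) ≈ 0.0882
After 'quiet': P(compromised) = 0.2·0.0882 / (0.2·0.0882 + 0.3·0.9118) ≈ 0.0606
After 'alert': P(compromised) = 0.8·0.0606 / (0.8·0.0606 + 0.7·0.9394) ≈ 0.0687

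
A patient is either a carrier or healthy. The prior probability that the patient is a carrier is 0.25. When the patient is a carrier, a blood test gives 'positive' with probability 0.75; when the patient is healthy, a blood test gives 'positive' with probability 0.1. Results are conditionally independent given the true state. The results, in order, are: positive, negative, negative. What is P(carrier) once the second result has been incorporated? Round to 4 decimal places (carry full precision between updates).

0.4098

After 'positive': P(carrier) = 0.75·0.2500 / (0.75·0.2500 + 0.1·0.7500) ≈ 0.7143
After 'negative': P(carrier) = 0.25·0.7143 / (0.25·0.7143 + 0.9·0.2857) ≈ 0.4098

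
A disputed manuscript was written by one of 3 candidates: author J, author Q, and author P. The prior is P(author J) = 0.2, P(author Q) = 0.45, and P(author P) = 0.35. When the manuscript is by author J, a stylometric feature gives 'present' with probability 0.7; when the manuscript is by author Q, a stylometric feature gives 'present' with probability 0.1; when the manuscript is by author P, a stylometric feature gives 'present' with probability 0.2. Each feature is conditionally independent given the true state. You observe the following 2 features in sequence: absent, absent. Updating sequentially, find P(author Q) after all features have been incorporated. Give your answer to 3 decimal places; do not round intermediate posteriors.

0.601

After 'absent': normaliser = 0.3·0.2000 + 0.9·0.4500 + 0.8·0.3500; P(author J) ≈ 0.0805, P(author Q) ≈ 0.5436, P(author P) ≈ 0.3758
After 'absent': normaliser = 0.3·0.0805 + 0.9·0.5436 + 0.8·0.3758; P(author J) ≈ 0.0297, P(author Q) ≈ 0.6010, P(author P) ≈ 0.3693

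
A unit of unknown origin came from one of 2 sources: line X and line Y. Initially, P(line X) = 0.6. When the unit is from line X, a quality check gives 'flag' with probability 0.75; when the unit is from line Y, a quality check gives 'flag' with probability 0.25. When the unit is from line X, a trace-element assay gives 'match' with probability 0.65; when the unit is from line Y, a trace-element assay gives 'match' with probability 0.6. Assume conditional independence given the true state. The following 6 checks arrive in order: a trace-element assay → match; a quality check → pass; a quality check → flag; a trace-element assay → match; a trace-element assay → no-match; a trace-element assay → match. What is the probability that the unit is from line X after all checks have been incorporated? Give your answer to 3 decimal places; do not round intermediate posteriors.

Each posterior becomes the prior for the next update.
After a trace-element assay='match': P(line X) = 0.65·0.6000 / (0.65·0.6000 + 0.6·0.4000) ≈ 0.6190
After a quality check='pass': P(line X) = 0.25·0.6190 / (0.25·0.6190 + 0.75·0.3810) ≈ 0.3514
After a quality check='flag': P(line X) = 0.75·0.3514 / (0.75·0.3514 + 0.25·0.6486) ≈ 0.6190
After a trace-element assay='match': P(line X) = 0.65·0.6190 / (0.65·0.6190 + 0.6·0.3810) ≈ 0.6377
After a trace-element assay='no-match': P(line X) = 0.35·0.6377 / (0.35·0.6377 + 0.4·0.3623) ≈ 0.6064
After a trace-element assay='match': P(line X) = 0.65·0.6064 / (0.65·0.6064 + 0.6·0.3936) ≈ 0.6253

0.625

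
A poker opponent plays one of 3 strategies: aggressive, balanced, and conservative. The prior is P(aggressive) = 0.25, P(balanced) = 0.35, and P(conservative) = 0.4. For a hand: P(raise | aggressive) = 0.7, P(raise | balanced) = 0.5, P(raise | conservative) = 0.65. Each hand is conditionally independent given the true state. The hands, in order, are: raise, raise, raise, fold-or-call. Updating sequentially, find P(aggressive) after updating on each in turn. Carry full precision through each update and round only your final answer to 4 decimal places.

After 'raise': normaliser = 0.7·0.2500 + 0.5·0.3500 + 0.65·0.4000; P(aggressive) ≈ 0.2869, P(balanced) ≈ 0.2869, P(conservative) ≈ 0.4262
After 'raise': normaliser = 0.7·0.2869 + 0.5·0.2869 + 0.65·0.4262; P(aggressive) ≈ 0.3232, P(balanced) ≈ 0.2309, P(conservative) ≈ 0.4459
After 'raise': normaliser = 0.7·0.3232 + 0.5·0.2309 + 0.65·0.4459; P(aggressive) ≈ 0.3583, P(balanced) ≈ 0.1828, P(conservative) ≈ 0.4590
After 'fold-or-call': normaliser = 0.3·0.3583 + 0.5·0.1828 + 0.35·0.4590; P(aggressive) ≈ 0.2990, P(balanced) ≈ 0.2542, P(conservative) ≈ 0.4468

0.2990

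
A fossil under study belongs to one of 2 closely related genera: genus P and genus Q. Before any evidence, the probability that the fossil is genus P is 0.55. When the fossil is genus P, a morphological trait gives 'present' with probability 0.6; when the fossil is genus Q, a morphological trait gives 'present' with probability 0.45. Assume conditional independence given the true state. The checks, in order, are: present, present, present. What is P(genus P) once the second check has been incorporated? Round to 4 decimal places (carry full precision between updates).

After 'present': P(genus P) = 0.6·0.5500 / (0.6·0.5500 + 0.45·0.4500) ≈ 0.6197
After 'present': P(genus P) = 0.6·0.6197 / (0.6·0.6197 + 0.45·0.3803) ≈ 0.6848

0.6848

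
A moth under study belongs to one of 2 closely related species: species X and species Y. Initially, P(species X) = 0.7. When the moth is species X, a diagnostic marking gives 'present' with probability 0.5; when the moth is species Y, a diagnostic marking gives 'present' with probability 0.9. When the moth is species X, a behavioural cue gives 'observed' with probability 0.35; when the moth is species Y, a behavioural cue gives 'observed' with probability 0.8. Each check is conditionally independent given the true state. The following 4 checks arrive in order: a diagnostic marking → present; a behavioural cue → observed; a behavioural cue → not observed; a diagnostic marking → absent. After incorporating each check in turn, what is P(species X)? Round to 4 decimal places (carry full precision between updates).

After a diagnostic marking='present': P(species X) = 0.5·0.7000 / (0.5·0.7000 + 0.9·0.3000) ≈ 0.5645
After a behavioural cue='observed': P(species X) = 0.35·0.5645 / (0.35·0.5645 + 0.8·0.4355) ≈ 0.3619
After a behavioural cue='not observed': P(species X) = 0.65·0.3619 / (0.65·0.3619 + 0.2·0.6381) ≈ 0.6483
After a diagnostic marking='absent': P(species X) = 0.5·0.6483 / (0.5·0.6483 + 0.1·0.3517) ≈ 0.9021

0.9021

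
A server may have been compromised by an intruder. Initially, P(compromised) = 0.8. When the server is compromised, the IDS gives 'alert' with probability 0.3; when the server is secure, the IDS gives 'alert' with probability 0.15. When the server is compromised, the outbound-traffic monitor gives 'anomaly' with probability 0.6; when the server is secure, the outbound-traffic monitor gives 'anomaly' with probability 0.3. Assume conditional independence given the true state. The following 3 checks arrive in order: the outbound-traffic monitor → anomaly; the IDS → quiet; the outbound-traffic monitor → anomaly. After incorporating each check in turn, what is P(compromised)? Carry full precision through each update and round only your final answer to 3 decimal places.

After the outbound-traffic monitor='anomaly': P(compromised) = 0.6·0.8000 / (0.6·0.8000 + 0.3·0.2000) ≈ 0.8889
After the IDS='quiet': P(compromised) = 0.7·0.8889 / (0.7·0.8889 + 0.85·0.1111) ≈ 0.8682
After the outbound-traffic monitor='anomaly': P(compromised) = 0.6·0.8682 / (0.6·0.8682 + 0.3·0.1318) ≈ 0.9295

0.929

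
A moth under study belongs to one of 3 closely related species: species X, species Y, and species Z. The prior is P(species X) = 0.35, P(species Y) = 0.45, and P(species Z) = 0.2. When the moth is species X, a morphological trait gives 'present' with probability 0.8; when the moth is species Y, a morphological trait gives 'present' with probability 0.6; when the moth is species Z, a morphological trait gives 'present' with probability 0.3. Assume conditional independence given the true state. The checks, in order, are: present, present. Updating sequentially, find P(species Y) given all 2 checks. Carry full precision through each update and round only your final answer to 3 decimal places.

After 'present': normaliser = 0.8·0.3500 + 0.6·0.4500 + 0.3·0.2000; P(species X) ≈ 0.4590, P(species Y) ≈ 0.4426, P(species Z) ≈ 0.0984
After 'present': normaliser = 0.8·0.4590 + 0.6·0.4426 + 0.3·0.0984; P(species X) ≈ 0.5545, P(species Y) ≈ 0.4010, P(species Z) ≈ 0.0446

0.401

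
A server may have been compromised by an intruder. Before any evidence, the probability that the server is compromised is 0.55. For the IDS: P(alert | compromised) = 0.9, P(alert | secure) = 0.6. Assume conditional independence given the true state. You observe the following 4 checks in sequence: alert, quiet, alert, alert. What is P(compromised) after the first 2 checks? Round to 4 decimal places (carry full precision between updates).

0.3143

After 'alert': P(compromised) = 0.9·0.5500 / (0.9·0.5500 + 0.6·0.4500) ≈ 0.6471
After 'quiet': P(compromised) = 0.1·0.6471 / (0.1·0.6471 + 0.4·0.3529) ≈ 0.3143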